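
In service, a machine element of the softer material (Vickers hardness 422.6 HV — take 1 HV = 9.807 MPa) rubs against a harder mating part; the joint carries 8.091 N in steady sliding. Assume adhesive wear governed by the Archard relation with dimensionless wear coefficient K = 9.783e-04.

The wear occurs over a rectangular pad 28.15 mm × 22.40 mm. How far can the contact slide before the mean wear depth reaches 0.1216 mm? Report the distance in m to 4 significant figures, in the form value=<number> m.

Intermediates are displayed rounded, and all arithmetic keeps full precision — one final rounding to 4 significant figures.
Convert: Hardness H = 422.6 HV × 9.807 MPa/HV = 4144 MPa = 4.144e+09 Pa.
Convert: Pad sides 28.15 mm × 22.40 mm = 0.02815 m × 0.02240 m. Contact area A = 0.02815 m × 0.02240 m = 6.306e-04 m².
Convert: Depth limit h_lim = 0.1216 mm = 1.216e-04 m.
In SI base units, W = 8.091 N, H = 4.144e+09 Pa, K = 9.783e-04.
Allowed volume V_lim = h_lim·A = 1.216e-04 · 6.306e-04 = 7.668e-08 m³.
Life L = V_lim·H/(K·W) = 7.668e-08 · 4.144e+09 / (9.783e-04 · 8.091) = 4.015e+04 m.

value=4.015e+04 m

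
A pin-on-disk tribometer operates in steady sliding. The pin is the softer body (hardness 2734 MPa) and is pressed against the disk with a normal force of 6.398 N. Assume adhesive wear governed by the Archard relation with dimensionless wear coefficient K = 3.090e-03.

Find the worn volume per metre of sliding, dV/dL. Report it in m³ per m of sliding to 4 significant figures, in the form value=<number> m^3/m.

value=7.231e-12 m^3/m

All working math keeps full float precision; quoted intermediates are rounded, and a single final rounding to 4 significant figures.
Convert: Hardness H = 2734 MPa = 2.734e+09 Pa.
Working in SI base units: W = 6.398 N, H = 2.734e+09 Pa, K = 3.090e-03.
Volumetric rate dV/dL = K·W/H, so: 3.090e-03 · 6.398 / 2.734e+09 = 7.231e-12 m³/m.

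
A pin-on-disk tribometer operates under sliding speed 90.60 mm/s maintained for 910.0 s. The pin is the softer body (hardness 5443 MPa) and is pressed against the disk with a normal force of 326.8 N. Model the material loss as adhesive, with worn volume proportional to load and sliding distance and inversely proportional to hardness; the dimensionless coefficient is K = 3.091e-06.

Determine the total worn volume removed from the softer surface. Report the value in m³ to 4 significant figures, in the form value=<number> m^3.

value=1.530e-11 m^3

The intermediates are displayed rounded — the computation maintains exact precision; one last rounding: 4 significant figures.
Sliding speed v = 90.60 mm/s = 0.09060 m/s. The distance L = v·t = 0.09060 m/s × 910.0 s = 82.45 m.
Hardness H = 5443 MPa = 5.443e+09 Pa.
Collected in SI base units: W = 326.8 N, H = 5.443e+09 Pa, K = 3.091e-06.
Archard relation: V = K·W·L/H = 3.091e-06 · 326.8 · 82.45 / 5.443e+09 = 1.530e-11 m³.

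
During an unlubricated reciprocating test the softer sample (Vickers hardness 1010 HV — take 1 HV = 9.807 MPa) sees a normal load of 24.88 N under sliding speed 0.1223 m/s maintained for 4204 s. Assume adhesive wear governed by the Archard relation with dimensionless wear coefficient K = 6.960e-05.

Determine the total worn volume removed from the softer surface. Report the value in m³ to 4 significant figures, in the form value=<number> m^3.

value=8.989e-11 m^3

Every step runs at full precision; the intermediates are printed rounded; one last rounding: 4 significant digits.
Path length L = v·t = 0.1223 m/s × 4204 s = 514.1 m.
Hardness H = 1010 HV × 9.807 MPa/HV = 9905 MPa = 9.905e+09 Pa.
Restated in SI base units: W = 24.88 N, H = 9.905e+09 Pa, K = 6.960e-05.
Worn volume V = K·W·L/H = 6.960e-05 · 24.88 · 514.1 / 9.905e+09 = 8.989e-11 m³.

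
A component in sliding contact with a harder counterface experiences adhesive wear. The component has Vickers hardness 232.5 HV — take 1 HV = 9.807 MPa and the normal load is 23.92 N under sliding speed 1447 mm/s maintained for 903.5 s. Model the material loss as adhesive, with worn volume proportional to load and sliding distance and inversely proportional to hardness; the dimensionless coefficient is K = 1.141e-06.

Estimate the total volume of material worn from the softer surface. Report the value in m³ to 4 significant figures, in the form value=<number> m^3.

value=1.565e-11 m^3

The intermediates are displayed rounded — all arithmetic maintains full float precision. Rounded just once, at four significant figures.
Convert: Sliding speed v = 1447 mm/s = 1.447 m/s. The distance L = v·t = 1.447 m/s × 903.5 s = 1307 m.
Convert: Hardness H = 232.5 HV × 9.807 MPa/HV = 2280 MPa = 2.280e+09 Pa.
As SI base values: W = 23.92 N, H = 2.280e+09 Pa, K = 1.141e-06.
Archard volume V = K·W·L/H = 1.141e-06 · 23.92 · 1307 / 2.280e+09 = 1.565e-11 m³.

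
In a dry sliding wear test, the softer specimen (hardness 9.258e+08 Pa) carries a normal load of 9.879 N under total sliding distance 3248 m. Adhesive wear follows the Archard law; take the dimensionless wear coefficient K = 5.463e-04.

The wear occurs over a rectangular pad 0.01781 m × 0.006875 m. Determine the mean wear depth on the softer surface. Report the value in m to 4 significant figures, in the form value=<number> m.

The intermediates are printed rounded; all arithmetic holds exact precision — rounded once at the end: 4 significant figures.
Contact area A = 0.01781 m × 0.006875 m = 1.224e-04 m².
Working in SI base units: W = 9.879 N, H = 9.258e+08 Pa, K = 5.463e-04.
Apply Archard: V = K·W·L/H = 5.463e-04 · 9.879 · 3248 / 9.258e+08 = 1.893e-08 m³.
Wear depth h = V/A = 1.893e-08 / 1.224e-04 = 1.546e-04 m.

value=1.546e-04 m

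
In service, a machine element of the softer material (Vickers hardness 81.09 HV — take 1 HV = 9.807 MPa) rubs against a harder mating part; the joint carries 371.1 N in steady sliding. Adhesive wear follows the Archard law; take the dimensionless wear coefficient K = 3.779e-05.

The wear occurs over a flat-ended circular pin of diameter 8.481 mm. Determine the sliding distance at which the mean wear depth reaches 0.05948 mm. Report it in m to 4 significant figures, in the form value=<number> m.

Shown intermediates are rounded, and the algebra holds full precision — one final rounding: four significant figures.
Convert: Hardness H = 81.09 HV × 9.807 MPa/HV = 795.2 MPa = 7.952e+08 Pa.
Convert: Pin diameter d = 8.481 mm = 0.008481 m. Contact area A = π·d²/4 = π·(0.008481 m)²/4 = 5.649e-05 m².
Convert: Depth limit h_lim = 0.05948 mm = 5.948e-05 m.
Expressed in SI base units: W = 371.1 N, H = 7.952e+08 Pa, K = 3.779e-05.
Wearable volume V_lim = h_lim·A = 5.948e-05 · 5.649e-05 = 3.360e-09 m³.
Thus life L = V_lim·H/(K·W) = 3.360e-09 · 7.952e+08 / (3.779e-05 · 371.1) = 190.5 m.

value=190.5 m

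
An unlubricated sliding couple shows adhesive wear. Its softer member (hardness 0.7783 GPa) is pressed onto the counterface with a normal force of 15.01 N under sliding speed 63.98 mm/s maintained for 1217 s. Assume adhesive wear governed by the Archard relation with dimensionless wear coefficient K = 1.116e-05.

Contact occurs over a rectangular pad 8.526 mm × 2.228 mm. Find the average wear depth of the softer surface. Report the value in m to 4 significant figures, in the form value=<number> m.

The algebra carries full float precision — printed values are rounded — rounded once at the end: four significant figures.
Sliding speed v = 63.98 mm/s = 0.06398 m/s. Distance L = v·t = 0.06398 m/s × 1217 s = 77.86 m.
Hardness H = 0.7783 GPa = 7.783e+08 Pa.
Pad sides 8.526 mm × 2.228 mm = 0.008526 m × 0.002228 m. Contact area A = 0.008526 m × 0.002228 m = 1.900e-05 m².
SI base units throughout: W = 15.01 N, H = 7.783e+08 Pa, K = 1.116e-05.
Archard relation: V = K·W·L/H = 1.116e-05 · 15.01 · 77.86 / 7.783e+08 = 1.676e-11 m³.
Average depth h = V/A = 1.676e-11 / 1.900e-05 = 8.822e-07 m.

value=8.822e-07 m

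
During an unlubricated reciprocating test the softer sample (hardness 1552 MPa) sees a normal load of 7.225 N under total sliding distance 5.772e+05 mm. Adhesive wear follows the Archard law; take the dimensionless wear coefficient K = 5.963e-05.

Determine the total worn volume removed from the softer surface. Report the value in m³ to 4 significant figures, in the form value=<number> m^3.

Intermediate values are printed rounded, and all working math runs at exact precision; a lone final rounding to 4 significant figures.
Distance covered L = 5.772e+05 mm = 577.2 m.
Hardness H = 1552 MPa = 1.552e+09 Pa.
Expressed in SI base units: W = 7.225 N, H = 1.552e+09 Pa, K = 5.963e-05.
Archard volume V = K·W·L/H = 5.963e-05 · 7.225 · 577.2 / 1.552e+09 = 1.602e-10 m³.

value=1.602e-10 m^3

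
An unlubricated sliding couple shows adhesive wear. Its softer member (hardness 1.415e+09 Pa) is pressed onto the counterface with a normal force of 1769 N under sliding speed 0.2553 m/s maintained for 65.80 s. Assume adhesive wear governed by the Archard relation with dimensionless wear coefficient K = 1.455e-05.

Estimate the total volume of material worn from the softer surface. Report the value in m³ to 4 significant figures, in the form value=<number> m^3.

value=3.056e-10 m^3

The intermediates are printed rounded — the algebra holds full precision, and rounded just once to four significant figures.
Convert: Sliding distance L = v·t = 0.2553 m/s × 65.80 s = 16.80 m.
As SI base values: W = 1769 N, H = 1.415e+09 Pa, K = 1.455e-05.
Worn volume V = K·W·L/H = 1.455e-05 · 1769 · 16.80 / 1.415e+09 = 3.056e-10 m³.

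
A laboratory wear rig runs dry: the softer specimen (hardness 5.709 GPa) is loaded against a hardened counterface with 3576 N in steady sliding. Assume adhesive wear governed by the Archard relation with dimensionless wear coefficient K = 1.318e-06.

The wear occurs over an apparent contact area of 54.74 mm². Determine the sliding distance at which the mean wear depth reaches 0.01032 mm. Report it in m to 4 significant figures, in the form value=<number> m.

Each operation carries full float precision; the intermediates are printed rounded, and one final rounding: four significant digits.
Convert: Hardness H = 5.709 GPa = 5.709e+09 Pa.
Convert: Contact area A = 54.74 mm² = 5.474e-05 m².
Convert: Depth limit h_lim = 0.01032 mm = 1.032e-05 m.
SI base units throughout: W = 3576 N, H = 5.709e+09 Pa, K = 1.318e-06.
Volume at the limit: V_lim = h_lim·A = 1.032e-05 · 5.474e-05 = 5.649e-10 m³.
Thus life L = V_lim·H/(K·W) = 5.649e-10 · 5.709e+09 / (1.318e-06 · 3576) = 684.3 m.

value=684.3 m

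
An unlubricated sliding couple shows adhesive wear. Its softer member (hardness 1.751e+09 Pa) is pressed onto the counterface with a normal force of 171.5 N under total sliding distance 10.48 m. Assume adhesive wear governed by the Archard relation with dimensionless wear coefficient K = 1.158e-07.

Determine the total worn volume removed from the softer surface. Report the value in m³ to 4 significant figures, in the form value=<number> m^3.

Intermediate values are displayed rounded — all arithmetic runs at exact precision; a lone final rounding to four significant digits.
Expressed in SI base units: W = 171.5 N, H = 1.751e+09 Pa, K = 1.158e-07.
Wear volume V = K·W·L/H = 1.158e-07 · 171.5 · 10.48 / 1.751e+09 = 1.189e-13 m³.

value=1.189e-13 m^3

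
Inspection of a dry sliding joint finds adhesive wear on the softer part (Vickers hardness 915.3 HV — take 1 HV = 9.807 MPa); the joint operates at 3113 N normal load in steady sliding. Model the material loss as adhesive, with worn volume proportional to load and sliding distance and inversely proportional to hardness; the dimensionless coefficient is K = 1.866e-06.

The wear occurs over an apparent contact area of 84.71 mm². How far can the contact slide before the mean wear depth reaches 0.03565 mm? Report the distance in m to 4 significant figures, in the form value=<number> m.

All working math carries exact precision — intermediate values are displayed rounded. Rounded once at the end, at 4 significant figures.
Convert: Hardness H = 915.3 HV × 9.807 MPa/HV = 8976 MPa = 8.976e+09 Pa.
Convert: Contact area A = 84.71 mm² = 8.471e-05 m².
Convert: Depth limit h_lim = 0.03565 mm = 3.565e-05 m.
Working in SI base units: W = 3113 N, H = 8.976e+09 Pa, K = 1.866e-06.
Wearable volume V_lim = h_lim·A = 3.565e-05 · 8.471e-05 = 3.020e-09 m³.
Sliding life L = V_lim·H/(K·W) = 3.020e-09 · 8.976e+09 / (1.866e-06 · 3113) = 4667 m.

value=4667 m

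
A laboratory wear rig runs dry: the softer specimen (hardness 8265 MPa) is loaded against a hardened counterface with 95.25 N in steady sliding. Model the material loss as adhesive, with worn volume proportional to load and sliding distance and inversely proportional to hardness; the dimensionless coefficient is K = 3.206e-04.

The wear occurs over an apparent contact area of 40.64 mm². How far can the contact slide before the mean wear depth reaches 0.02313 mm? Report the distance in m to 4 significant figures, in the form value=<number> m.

value=254.4 m

Each operation holds exact precision; displayed values are rounded — rounded just once, at 4 significant digits.
Convert: Hardness H = 8265 MPa = 8.265e+09 Pa.
Convert: Contact area A = 40.64 mm² = 4.064e-05 m².
Convert: Depth limit h_lim = 0.02313 mm = 2.313e-05 m.
Restated in SI base units: W = 95.25 N, H = 8.265e+09 Pa, K = 3.206e-04.
Limit volume V_lim = h_lim·A = 2.313e-05 · 4.064e-05 = 9.400e-10 m³.
Life L = V_lim·H/(K·W) = 9.400e-10 · 8.265e+09 / (3.206e-04 · 95.25) = 254.4 m.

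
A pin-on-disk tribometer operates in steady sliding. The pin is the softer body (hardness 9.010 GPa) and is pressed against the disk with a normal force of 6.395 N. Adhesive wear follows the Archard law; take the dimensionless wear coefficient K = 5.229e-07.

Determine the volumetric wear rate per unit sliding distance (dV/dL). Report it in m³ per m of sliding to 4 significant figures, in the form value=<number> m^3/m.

The algebra holds exact precision — intermediate values are printed rounded; a lone final rounding, at four significant figures.
Convert: Hardness H = 9.010 GPa = 9.010e+09 Pa.
In SI base units: W = 6.395 N, H = 9.010e+09 Pa, K = 5.229e-07.
Sliding wear rate dV/dL = K·W/H, so: 5.229e-07 · 6.395 / 9.010e+09 = 3.711e-16 m³/m.

value=3.711e-16 m^3/m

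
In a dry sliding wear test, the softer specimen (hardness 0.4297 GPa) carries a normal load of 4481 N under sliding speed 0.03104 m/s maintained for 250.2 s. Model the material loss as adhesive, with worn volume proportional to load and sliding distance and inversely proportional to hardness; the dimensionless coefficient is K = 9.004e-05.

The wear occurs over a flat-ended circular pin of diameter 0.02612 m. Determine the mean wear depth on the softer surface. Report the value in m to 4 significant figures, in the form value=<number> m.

value=1.361e-05 m

Printed values are rounded. Each operation maintains full float precision — rounded just once, at four significant figures.
The distance L = v·t = 0.03104 m/s × 250.2 s = 7.766 m.
Hardness H = 0.4297 GPa = 4.297e+08 Pa.
Contact area A = π·d²/4 = π·(0.02612 m)²/4 = 5.358e-04 m².
Expressed in SI base units: W = 4481 N, H = 4.297e+08 Pa, K = 9.004e-05.
Archard volume V = K·W·L/H = 9.004e-05 · 4481 · 7.766 / 4.297e+08 = 7.292e-09 m³.
Depth h = V/A = 7.292e-09 / 5.358e-04 = 1.361e-05 m.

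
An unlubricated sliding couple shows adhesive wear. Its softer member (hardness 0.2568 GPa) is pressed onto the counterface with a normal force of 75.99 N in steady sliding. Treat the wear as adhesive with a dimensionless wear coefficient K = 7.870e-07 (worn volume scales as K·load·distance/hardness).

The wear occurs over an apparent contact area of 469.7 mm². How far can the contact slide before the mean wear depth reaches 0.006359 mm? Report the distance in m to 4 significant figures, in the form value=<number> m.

The computation maintains full float precision, and intermediates are printed rounded, and one last rounding to 4 significant figures.
Hardness H = 0.2568 GPa = 2.568e+08 Pa.
Contact area A = 469.7 mm² = 4.697e-04 m².
Depth limit h_lim = 0.006359 mm = 6.359e-06 m.
Expressed in SI base units: W = 75.99 N, H = 2.568e+08 Pa, K = 7.870e-07.
Volume at the limit: V_lim = h_lim·A = 6.359e-06 · 4.697e-04 = 2.987e-09 m³.
Sliding life L = V_lim·H/(K·W) = 2.987e-09 · 2.568e+08 / (7.870e-07 · 75.99) = 1.283e+04 m.

value=1.283e+04 m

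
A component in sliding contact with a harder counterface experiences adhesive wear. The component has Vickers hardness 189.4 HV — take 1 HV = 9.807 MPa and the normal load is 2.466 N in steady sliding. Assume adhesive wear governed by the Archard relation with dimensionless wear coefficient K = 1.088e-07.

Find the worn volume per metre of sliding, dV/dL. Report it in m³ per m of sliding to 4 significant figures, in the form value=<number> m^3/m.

value=1.444e-16 m^3/m

Intermediates are displayed rounded — all arithmetic maintains exact precision; rounded just once: four significant figures.
Hardness H = 189.4 HV × 9.807 MPa/HV = 1857 MPa = 1.857e+09 Pa.
Restated in SI base units: W = 2.466 N, H = 1.857e+09 Pa, K = 1.088e-07.
The wear rate dV/dL = K·W/H (no L dependence): 1.088e-07 · 2.466 / 1.857e+09 = 1.444e-16 m³/m.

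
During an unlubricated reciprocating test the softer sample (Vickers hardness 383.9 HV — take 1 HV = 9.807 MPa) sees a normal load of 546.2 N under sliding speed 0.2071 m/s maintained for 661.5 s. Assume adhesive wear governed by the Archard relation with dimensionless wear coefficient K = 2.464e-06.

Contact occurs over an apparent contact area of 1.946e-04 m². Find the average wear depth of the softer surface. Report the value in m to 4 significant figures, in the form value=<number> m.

Intermediate values are printed rounded; all working math runs at exact precision, and a single final rounding: four significant digits.
Distance covered L = v·t = 0.2071 m/s × 661.5 s = 137.0 m.
Hardness H = 383.9 HV × 9.807 MPa/HV = 3765 MPa = 3.765e+09 Pa.
SI base units throughout: W = 546.2 N, H = 3.765e+09 Pa, K = 2.464e-06.
Volume removed: V = K·W·L/H = 2.464e-06 · 546.2 · 137.0 / 3.765e+09 = 4.897e-11 m³.
Depth of wear h = V/A = 4.897e-11 / 1.946e-04 = 2.517e-07 m.

value=2.517e-07 m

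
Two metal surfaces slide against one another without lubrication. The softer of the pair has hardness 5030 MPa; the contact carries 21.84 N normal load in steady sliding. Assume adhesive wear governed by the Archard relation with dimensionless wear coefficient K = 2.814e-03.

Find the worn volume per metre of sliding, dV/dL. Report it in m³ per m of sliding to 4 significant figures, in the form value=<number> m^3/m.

value=1.222e-11 m^3/m

Intermediate values are shown rounded. Every step holds full precision. Rounded just once to 4 significant digits.
Convert: Hardness H = 5030 MPa = 5.030e+09 Pa.
SI base units throughout: W = 21.84 N, H = 5.030e+09 Pa, K = 2.814e-03.
Sliding wear rate dV/dL = K·W/H (independent of L): 2.814e-03 · 21.84 / 5.030e+09 = 1.222e-11 m³/m.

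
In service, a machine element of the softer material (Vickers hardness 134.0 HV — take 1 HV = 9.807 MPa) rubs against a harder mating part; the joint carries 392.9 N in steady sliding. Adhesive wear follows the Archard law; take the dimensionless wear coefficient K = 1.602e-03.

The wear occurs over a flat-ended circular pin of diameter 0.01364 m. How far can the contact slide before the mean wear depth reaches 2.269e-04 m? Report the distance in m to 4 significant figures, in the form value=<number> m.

All working math holds exact precision, and intermediate values are displayed rounded — a single final rounding, at four significant figures.
Convert: Hardness H = 134.0 HV × 9.807 MPa/HV = 1314 MPa = 1.314e+09 Pa.
Convert: Contact area A = π·d²/4 = π·(0.01364 m)²/4 = 1.461e-04 m².
In SI base units, W = 392.9 N, H = 1.314e+09 Pa, K = 1.602e-03.
Allowed volume V_lim = h_lim·A = 2.269e-04 · 1.461e-04 = 3.316e-08 m³.
So the life L = V_lim·H/(K·W) = 3.316e-08 · 1.314e+09 / (1.602e-03 · 392.9) = 69.22 m.

value=69.22 m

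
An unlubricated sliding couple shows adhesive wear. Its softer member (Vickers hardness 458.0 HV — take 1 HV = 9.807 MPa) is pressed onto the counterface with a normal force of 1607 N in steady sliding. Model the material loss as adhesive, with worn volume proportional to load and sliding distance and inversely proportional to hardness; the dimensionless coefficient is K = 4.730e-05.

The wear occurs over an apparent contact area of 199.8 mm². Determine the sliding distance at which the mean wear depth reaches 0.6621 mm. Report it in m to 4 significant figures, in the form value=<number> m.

value=7817 m

Intermediate values are printed rounded; the computation holds exact precision. Rounded just once: four significant digits.
Hardness H = 458.0 HV × 9.807 MPa/HV = 4492 MPa = 4.492e+09 Pa.
Contact area A = 199.8 mm² = 1.998e-04 m².
Depth limit h_lim = 0.6621 mm = 6.621e-04 m.
Collected in SI base units: W = 1607 N, H = 4.492e+09 Pa, K = 4.730e-05.
Limit volume V_lim = h_lim·A = 6.621e-04 · 1.998e-04 = 1.323e-07 m³.
So the life L = V_lim·H/(K·W) = 1.323e-07 · 4.492e+09 / (4.730e-05 · 1607) = 7817 m.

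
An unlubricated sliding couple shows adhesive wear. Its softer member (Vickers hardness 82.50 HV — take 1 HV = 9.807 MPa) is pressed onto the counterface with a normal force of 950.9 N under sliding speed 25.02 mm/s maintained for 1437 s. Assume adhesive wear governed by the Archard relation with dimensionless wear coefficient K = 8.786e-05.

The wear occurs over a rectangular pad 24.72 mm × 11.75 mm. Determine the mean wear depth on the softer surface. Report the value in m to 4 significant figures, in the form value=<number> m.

The computation holds full float precision; quoted intermediates are rounded; rounded once at the end, at 4 significant figures.
Convert: Sliding speed v = 25.02 mm/s = 0.02502 m/s. Path length L = v·t = 0.02502 m/s × 1437 s = 35.95 m.
Convert: Hardness H = 82.50 HV × 9.807 MPa/HV = 809.1 MPa = 8.091e+08 Pa.
Convert: Pad sides 24.72 mm × 11.75 mm = 0.02472 m × 0.01175 m. Contact area A = 0.02472 m × 0.01175 m = 2.905e-04 m².
Collected in SI base units: W = 950.9 N, H = 8.091e+08 Pa, K = 8.786e-05.
The Archard volume V = K·W·L/H = 8.786e-05 · 950.9 · 35.95 / 8.091e+08 = 3.713e-09 m³.
Depth of wear h = V/A = 3.713e-09 / 2.905e-04 = 1.278e-05 m.

value=1.278e-05 m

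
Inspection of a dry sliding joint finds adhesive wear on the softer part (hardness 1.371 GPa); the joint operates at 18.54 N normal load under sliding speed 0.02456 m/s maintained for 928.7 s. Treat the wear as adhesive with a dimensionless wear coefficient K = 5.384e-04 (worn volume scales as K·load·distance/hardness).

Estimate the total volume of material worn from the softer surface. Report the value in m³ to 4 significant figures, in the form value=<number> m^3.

value=1.661e-10 m^3

Intermediates are displayed rounded; all working math holds exact precision — a lone final rounding to 4 significant figures.
Convert: Path length L = v·t = 0.02456 m/s × 928.7 s = 22.81 m.
Convert: Hardness H = 1.371 GPa = 1.371e+09 Pa.
Restated in SI base units: W = 18.54 N, H = 1.371e+09 Pa, K = 5.384e-04.
Archard relation: V = K·W·L/H = 5.384e-04 · 18.54 · 22.81 / 1.371e+09 = 1.661e-10 m³.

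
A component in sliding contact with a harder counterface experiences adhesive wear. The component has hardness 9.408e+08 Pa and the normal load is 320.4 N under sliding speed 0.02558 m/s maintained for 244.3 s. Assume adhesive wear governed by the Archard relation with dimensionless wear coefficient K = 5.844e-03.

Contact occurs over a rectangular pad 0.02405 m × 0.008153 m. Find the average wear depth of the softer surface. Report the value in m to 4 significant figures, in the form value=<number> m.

value=6.343e-05 m

The intermediates are printed rounded — the algebra holds exact precision; one final rounding, at 4 significant digits.
The distance L = v·t = 0.02558 m/s × 244.3 s = 6.249 m.
Contact area A = 0.02405 m × 0.008153 m = 1.961e-04 m².
As SI base values: W = 320.4 N, H = 9.408e+08 Pa, K = 5.844e-03.
The Archard volume V = K·W·L/H = 5.844e-03 · 320.4 · 6.249 / 9.408e+08 = 1.244e-08 m³.
Mean depth h = V/A = 1.244e-08 / 1.961e-04 = 6.343e-05 m.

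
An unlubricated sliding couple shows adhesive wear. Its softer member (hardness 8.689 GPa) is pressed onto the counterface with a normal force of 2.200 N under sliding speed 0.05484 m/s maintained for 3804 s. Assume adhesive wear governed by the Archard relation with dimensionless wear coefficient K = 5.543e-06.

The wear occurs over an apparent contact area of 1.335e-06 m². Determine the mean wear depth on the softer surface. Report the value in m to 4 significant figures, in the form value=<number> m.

value=2.193e-07 m

Intermediate values are displayed rounded, and each operation carries full precision, and a single final rounding: 4 significant figures.
Convert: Distance covered L = v·t = 0.05484 m/s × 3804 s = 208.6 m.
Convert: Hardness H = 8.689 GPa = 8.689e+09 Pa.
SI base units throughout: W = 2.200 N, H = 8.689e+09 Pa, K = 5.543e-06.
By Archard's law, V = K·W·L/H = 5.543e-06 · 2.200 · 208.6 / 8.689e+09 = 2.928e-13 m³.
Average depth h = V/A = 2.928e-13 / 1.335e-06 = 2.193e-07 m.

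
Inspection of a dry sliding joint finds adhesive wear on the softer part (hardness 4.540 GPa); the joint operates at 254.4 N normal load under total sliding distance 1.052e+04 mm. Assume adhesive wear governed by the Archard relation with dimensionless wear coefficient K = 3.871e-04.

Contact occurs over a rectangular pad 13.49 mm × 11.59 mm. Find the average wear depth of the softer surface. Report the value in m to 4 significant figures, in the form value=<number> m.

value=1.460e-06 m

Intermediate values are displayed rounded; the computation maintains full float precision, and one last rounding to 4 significant digits.
Convert: Distance covered L = 1.052e+04 mm = 10.52 m.
Convert: Hardness H = 4.540 GPa = 4.540e+09 Pa.
Convert: Pad sides 13.49 mm × 11.59 mm = 0.01349 m × 0.01159 m. Contact area A = 0.01349 m × 0.01159 m = 1.563e-04 m².
Restated in SI base units: W = 254.4 N, H = 4.540e+09 Pa, K = 3.871e-04.
By Archard's law, V = K·W·L/H = 3.871e-04 · 254.4 · 10.52 / 4.540e+09 = 2.282e-10 m³.
Average depth h = V/A = 2.282e-10 / 1.563e-04 = 1.460e-06 m.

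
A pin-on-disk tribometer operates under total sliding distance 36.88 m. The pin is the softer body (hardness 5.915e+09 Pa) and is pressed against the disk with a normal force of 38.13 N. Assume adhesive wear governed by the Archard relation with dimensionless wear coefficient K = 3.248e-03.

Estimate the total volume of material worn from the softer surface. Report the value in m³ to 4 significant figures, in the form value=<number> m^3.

Intermediate values are displayed rounded, and the algebra maintains full precision — rounded just once: four significant figures.
Working in SI base units: W = 38.13 N, H = 5.915e+09 Pa, K = 3.248e-03.
Archard volume V = K·W·L/H = 3.248e-03 · 38.13 · 36.88 / 5.915e+09 = 7.722e-10 m³.

value=7.722e-10 m^3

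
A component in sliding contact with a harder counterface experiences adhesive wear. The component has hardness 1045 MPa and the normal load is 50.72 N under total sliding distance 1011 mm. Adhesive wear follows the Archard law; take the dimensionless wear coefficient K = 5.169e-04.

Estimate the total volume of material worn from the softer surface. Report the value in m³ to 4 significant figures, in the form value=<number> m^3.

Every step keeps full float precision, and intermediate values are shown rounded; a lone final rounding to 4 significant digits.
Convert: Distance L = 1011 mm = 1.011 m.
Convert: Hardness H = 1045 MPa = 1.045e+09 Pa.
In SI base units: W = 50.72 N, H = 1.045e+09 Pa, K = 5.169e-04.
Archard volume V = K·W·L/H = 5.169e-04 · 50.72 · 1.011 / 1.045e+09 = 2.536e-11 m³.

value=2.536e-11 m^3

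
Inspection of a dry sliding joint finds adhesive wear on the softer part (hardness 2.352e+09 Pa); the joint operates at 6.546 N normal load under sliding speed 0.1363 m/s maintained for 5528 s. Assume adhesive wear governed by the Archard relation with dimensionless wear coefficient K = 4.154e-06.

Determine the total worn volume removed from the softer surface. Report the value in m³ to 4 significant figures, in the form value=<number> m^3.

All arithmetic runs at full precision — displayed values are rounded — a lone final rounding, at 4 significant figures.
Convert: Sliding distance L = v·t = 0.1363 m/s × 5528 s = 753.5 m.
Restated in SI base units: W = 6.546 N, H = 2.352e+09 Pa, K = 4.154e-06.
Apply Archard: V = K·W·L/H = 4.154e-06 · 6.546 · 753.5 / 2.352e+09 = 8.711e-12 m³.

value=8.711e-12 m^3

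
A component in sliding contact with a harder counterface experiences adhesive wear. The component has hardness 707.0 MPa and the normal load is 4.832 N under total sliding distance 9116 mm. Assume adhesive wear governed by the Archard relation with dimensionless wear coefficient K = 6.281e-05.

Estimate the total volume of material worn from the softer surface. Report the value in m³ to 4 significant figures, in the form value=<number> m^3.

value=3.913e-12 m^3

All working math runs at full float precision. The intermediates appear rounded; rounded just once: 4 significant digits.
Distance L = 9116 mm = 9.116 m.
Hardness H = 707.0 MPa = 7.070e+08 Pa.
Expressed in SI base units: W = 4.832 N, H = 7.070e+08 Pa, K = 6.281e-05.
By Archard's law, V = K·W·L/H = 6.281e-05 · 4.832 · 9.116 / 7.070e+08 = 3.913e-12 m³.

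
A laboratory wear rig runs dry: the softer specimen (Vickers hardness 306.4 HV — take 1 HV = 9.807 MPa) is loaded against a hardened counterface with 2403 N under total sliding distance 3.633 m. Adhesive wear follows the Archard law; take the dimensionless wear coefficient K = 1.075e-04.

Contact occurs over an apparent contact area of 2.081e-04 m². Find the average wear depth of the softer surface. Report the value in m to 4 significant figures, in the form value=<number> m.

value=1.501e-06 m

Printed values are rounded — every step runs at full float precision; one final rounding: four significant digits.
Convert: Hardness H = 306.4 HV × 9.807 MPa/HV = 3005 MPa = 3.005e+09 Pa.
As SI base values: W = 2403 N, H = 3.005e+09 Pa, K = 1.075e-04.
By Archard's law, V = K·W·L/H = 1.075e-04 · 2403 · 3.633 / 3.005e+09 = 3.123e-10 m³.
Mean wear depth h = V/A = 3.123e-10 / 2.081e-04 = 1.501e-06 m.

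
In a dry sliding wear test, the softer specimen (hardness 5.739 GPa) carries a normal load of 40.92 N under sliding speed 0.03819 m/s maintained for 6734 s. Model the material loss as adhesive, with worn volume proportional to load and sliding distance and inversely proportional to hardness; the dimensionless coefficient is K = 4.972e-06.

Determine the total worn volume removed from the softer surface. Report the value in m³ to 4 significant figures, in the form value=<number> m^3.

value=9.117e-12 m^3

The computation carries exact precision — intermediates are displayed rounded, and a lone final rounding, at four significant digits.
The distance L = v·t = 0.03819 m/s × 6734 s = 257.2 m.
Hardness H = 5.739 GPa = 5.739e+09 Pa.
Expressed in SI base units: W = 40.92 N, H = 5.739e+09 Pa, K = 4.972e-06.
Apply Archard: V = K·W·L/H = 4.972e-06 · 40.92 · 257.2 / 5.739e+09 = 9.117e-12 m³.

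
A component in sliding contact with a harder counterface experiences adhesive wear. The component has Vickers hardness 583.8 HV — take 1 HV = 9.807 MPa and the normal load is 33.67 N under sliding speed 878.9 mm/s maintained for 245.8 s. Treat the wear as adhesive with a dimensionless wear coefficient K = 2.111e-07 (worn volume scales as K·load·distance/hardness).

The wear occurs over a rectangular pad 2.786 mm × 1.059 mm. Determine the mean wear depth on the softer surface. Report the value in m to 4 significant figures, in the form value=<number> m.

Every step holds exact precision. Intermediate values are printed rounded. Rounded just once to four significant digits.
Convert: Sliding speed v = 878.9 mm/s = 0.8789 m/s. Sliding distance L = v·t = 0.8789 m/s × 245.8 s = 216.0 m.
Convert: Hardness H = 583.8 HV × 9.807 MPa/HV = 5725 MPa = 5.725e+09 Pa.
Convert: Pad sides 2.786 mm × 1.059 mm = 0.002786 m × 0.001059 m. Contact area A = 0.002786 m × 0.001059 m = 2.950e-06 m².
In SI base units: W = 33.67 N, H = 5.725e+09 Pa, K = 2.111e-07.
Apply Archard: V = K·W·L/H = 2.111e-07 · 33.67 · 216.0 / 5.725e+09 = 2.682e-13 m³.
Depth of wear h = V/A = 2.682e-13 / 2.950e-06 = 9.090e-08 m.

value=9.090e-08 m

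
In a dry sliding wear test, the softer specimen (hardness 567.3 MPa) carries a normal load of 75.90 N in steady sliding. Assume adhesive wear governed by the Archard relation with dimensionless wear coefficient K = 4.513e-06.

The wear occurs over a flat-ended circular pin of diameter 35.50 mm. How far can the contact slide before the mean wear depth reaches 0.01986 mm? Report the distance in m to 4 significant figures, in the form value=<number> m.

Intermediates appear rounded. The algebra keeps full float precision. Rounded once at the end to four significant figures.
Convert: Hardness H = 567.3 MPa = 5.673e+08 Pa.
Convert: Pin diameter d = 35.50 mm = 0.03550 m. Contact area A = π·d²/4 = π·(0.03550 m)²/4 = 9.898e-04 m².
Convert: Depth limit h_lim = 0.01986 mm = 1.986e-05 m.
Restated in SI base units: W = 75.90 N, H = 5.673e+08 Pa, K = 4.513e-06.
Permissible volume V_lim = h_lim·A = 1.986e-05 · 9.898e-04 = 1.966e-08 m³.
So the life L = V_lim·H/(K·W) = 1.966e-08 · 5.673e+08 / (4.513e-06 · 75.90) = 3.256e+04 m.

value=3.256e+04 m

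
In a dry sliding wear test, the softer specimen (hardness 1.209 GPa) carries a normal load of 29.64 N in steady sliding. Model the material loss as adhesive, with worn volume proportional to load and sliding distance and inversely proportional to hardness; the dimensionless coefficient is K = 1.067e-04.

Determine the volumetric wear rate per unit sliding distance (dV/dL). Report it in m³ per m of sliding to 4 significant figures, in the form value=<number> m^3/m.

All working math runs at full precision; intermediate values are shown rounded, and a lone final rounding: four significant figures.
Convert: Hardness H = 1.209 GPa = 1.209e+09 Pa.
In SI base units, W = 29.64 N, H = 1.209e+09 Pa, K = 1.067e-04.
The wear rate dV/dL = K·W/H (no L dependence): 1.067e-04 · 29.64 / 1.209e+09 = 2.616e-12 m³/m.

value=2.616e-12 m^3/m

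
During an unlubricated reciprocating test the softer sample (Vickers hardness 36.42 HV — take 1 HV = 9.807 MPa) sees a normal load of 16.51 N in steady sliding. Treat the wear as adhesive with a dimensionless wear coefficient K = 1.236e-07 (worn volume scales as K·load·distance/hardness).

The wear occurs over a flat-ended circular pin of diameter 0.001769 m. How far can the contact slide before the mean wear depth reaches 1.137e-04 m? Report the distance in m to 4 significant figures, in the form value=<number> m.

Intermediate values are printed rounded, and the algebra keeps full float precision. Rounded once at the end to 4 significant figures.
Convert: Hardness H = 36.42 HV × 9.807 MPa/HV = 357.2 MPa = 3.572e+08 Pa.
Convert: Contact area A = π·d²/4 = π·(0.001769 m)²/4 = 2.458e-06 m².
Working in SI base units: W = 16.51 N, H = 3.572e+08 Pa, K = 1.236e-07.
Volume at the limit: V_lim = h_lim·A = 1.137e-04 · 2.458e-06 = 2.795e-10 m³.
Sliding life L = V_lim·H/(K·W) = 2.795e-10 · 3.572e+08 / (1.236e-07 · 16.51) = 4.891e+04 m.

value=4.891e+04 m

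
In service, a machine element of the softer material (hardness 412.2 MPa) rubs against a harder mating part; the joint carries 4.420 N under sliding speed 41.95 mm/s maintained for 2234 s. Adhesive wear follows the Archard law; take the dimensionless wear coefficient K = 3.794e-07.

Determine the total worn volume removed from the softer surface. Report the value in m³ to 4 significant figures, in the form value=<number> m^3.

The algebra maintains exact precision — intermediate values appear rounded, and one final rounding, at four significant figures.
Sliding speed v = 41.95 mm/s = 0.04195 m/s. Sliding distance L = v·t = 0.04195 m/s × 2234 s = 93.72 m.
Hardness H = 412.2 MPa = 4.122e+08 Pa.
SI base units throughout: W = 4.420 N, H = 4.122e+08 Pa, K = 3.794e-07.
Worn volume V = K·W·L/H = 3.794e-07 · 4.420 · 93.72 / 4.122e+08 = 3.813e-13 m³.

value=3.813e-13 m^3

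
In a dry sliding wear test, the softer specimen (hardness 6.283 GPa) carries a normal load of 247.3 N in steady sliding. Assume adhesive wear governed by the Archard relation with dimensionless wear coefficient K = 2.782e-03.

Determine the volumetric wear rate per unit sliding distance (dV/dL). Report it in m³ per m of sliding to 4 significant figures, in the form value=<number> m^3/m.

value=1.095e-10 m^3/m

The algebra holds full precision. The intermediates are displayed rounded; rounded just once: 4 significant digits.
Convert: Hardness H = 6.283 GPa = 6.283e+09 Pa.
Collected in SI base units: W = 247.3 N, H = 6.283e+09 Pa, K = 2.782e-03.
Sliding wear rate dV/dL = K·W/H — distance-free: 2.782e-03 · 247.3 / 6.283e+09 = 1.095e-10 m³/m.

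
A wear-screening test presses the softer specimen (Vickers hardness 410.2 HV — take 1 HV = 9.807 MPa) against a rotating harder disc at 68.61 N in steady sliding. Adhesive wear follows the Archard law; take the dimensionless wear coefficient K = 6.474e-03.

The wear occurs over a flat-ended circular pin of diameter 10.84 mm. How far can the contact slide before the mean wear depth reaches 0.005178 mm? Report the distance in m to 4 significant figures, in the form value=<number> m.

value=4.328 m

The intermediates are printed rounded; the computation holds full float precision. Rounded just once: 4 significant figures.
Convert: Hardness H = 410.2 HV × 9.807 MPa/HV = 4023 MPa = 4.023e+09 Pa.
Convert: Pin diameter d = 10.84 mm = 0.01084 m. Contact area A = π·d²/4 = π·(0.01084 m)²/4 = 9.229e-05 m².
Convert: Depth limit h_lim = 0.005178 mm = 5.178e-06 m.
In SI base units: W = 68.61 N, H = 4.023e+09 Pa, K = 6.474e-03.
At the depth limit, V_lim = h_lim·A = 5.178e-06 · 9.229e-05 = 4.779e-10 m³.
Inverting, life L = V_lim·H/(K·W) = 4.779e-10 · 4.023e+09 / (6.474e-03 · 68.61) = 4.328 m.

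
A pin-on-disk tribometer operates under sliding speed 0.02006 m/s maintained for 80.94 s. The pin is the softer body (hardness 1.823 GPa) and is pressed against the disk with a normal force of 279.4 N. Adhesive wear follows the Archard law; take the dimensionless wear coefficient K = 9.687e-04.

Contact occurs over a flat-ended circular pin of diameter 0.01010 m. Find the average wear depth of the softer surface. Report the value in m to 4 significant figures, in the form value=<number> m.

Displayed values are rounded. Every step carries full precision; rounded once at the end to four significant digits.
Path length L = v·t = 0.02006 m/s × 80.94 s = 1.624 m.
Hardness H = 1.823 GPa = 1.823e+09 Pa.
Contact area A = π·d²/4 = π·(0.01010 m)²/4 = 8.012e-05 m².
In SI base units, W = 279.4 N, H = 1.823e+09 Pa, K = 9.687e-04.
Archard relation: V = K·W·L/H = 9.687e-04 · 279.4 · 1.624 / 1.823e+09 = 2.411e-10 m³.
Mean wear depth h = V/A = 2.411e-10 / 8.012e-05 = 3.009e-06 m.

value=3.009e-06 m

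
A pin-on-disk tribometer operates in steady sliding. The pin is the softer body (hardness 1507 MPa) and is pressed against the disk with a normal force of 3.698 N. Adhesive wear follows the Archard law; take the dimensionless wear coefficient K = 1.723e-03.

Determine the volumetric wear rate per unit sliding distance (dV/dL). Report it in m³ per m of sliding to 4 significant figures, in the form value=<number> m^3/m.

Intermediate values are shown rounded — every step maintains exact precision; rounded once at the end, at 4 significant digits.
Hardness H = 1507 MPa = 1.507e+09 Pa.
As SI base values: W = 3.698 N, H = 1.507e+09 Pa, K = 1.723e-03.
Rate of wear dV/dL = K·W/H (independent of L): 1.723e-03 · 3.698 / 1.507e+09 = 4.228e-12 m³/m.

value=4.228e-12 m^3/m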